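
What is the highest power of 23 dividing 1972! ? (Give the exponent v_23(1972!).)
v_23(1972!) = 88

Legendre's formula: v_p(n!) = Σ_{k ≥ 1} ⌊n / p^k⌋. For p = 23, n = 1972, the terms are:
  ⌊1972/23^1⌋ = ⌊1972/23⌋ = 85
  ⌊1972/23^2⌋ = ⌊1972/529⌋ = 3
(the next term ⌊1972/23^3⌋ = 0, terminating the sum). Summing: v_23(1972!) = 85 + 3 = 88.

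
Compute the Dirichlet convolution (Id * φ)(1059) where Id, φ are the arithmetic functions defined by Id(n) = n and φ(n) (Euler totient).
(Id * φ)(1059) = 3525

Divisors of 1059: [1, 3, 353, 1059]. For each d | 1059:
  d = 1: Id(1) · φ(1059/1) = 1 · 704 = 704
  d = 3: Id(3) · φ(1059/3) = 3 · 352 = 1056
  d = 353: Id(353) · φ(1059/353) = 353 · 2 = 706
  d = 1059: Id(1059) · φ(1059/1059) = 1059 · 1 = 1059
Summing: (Id * φ)(1059) = 704 + 1056 + 706 + 1059 = 3525.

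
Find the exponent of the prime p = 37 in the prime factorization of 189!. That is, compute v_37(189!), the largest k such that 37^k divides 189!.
v_37(189!) = 5

Legendre's formula: v_p(n!) = Σ_{k ≥ 1} ⌊n / p^k⌋. For p = 37, n = 189, the terms are:
  ⌊189/37^1⌋ = ⌊189/37⌋ = 5
(the next term ⌊189/37^2⌋ = 0, terminating the sum). Summing: v_37(189!) = 5 = 5.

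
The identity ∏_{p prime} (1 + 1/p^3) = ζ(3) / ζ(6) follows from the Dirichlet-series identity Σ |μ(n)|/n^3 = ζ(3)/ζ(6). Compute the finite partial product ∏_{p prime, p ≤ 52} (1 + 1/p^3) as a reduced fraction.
∏ = 8015182591485824614015950466842624/6783810016842653083409665472454505

The primes p ≤ 52 are [2, 3, 5, 7, 11, 13, 17, 19, 23, 29, 31, 37, 41, 43, 47]. For each, (1 + 1/p^3) = (p^3 + 1)/p^3. Multiplying these fractions over p ∈ [2, 3, 5, 7, 11, 13, 17, 19, 23, 29, 31, 37, 41, 43, 47] gives 8015182591485824614015950466842624/6783810016842653083409665472454505. (In the limit P → ∞ this tends to ζ(3)/ζ(6).)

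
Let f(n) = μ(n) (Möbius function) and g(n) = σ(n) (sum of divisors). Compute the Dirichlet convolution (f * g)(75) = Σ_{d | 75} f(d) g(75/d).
(μ * σ)(75) = 75

Divisors of 75: [1, 3, 5, 15, 25, 75]. For each d | 75:
  d = 1: μ(1) · σ(75/1) = 1 · 124 = 124
  d = 3: μ(3) · σ(75/3) = -1 · 31 = -31
  d = 5: μ(5) · σ(75/5) = -1 · 24 = -24
  d = 15: μ(15) · σ(75/15) = 1 · 6 = 6
  d = 25: μ(25) · σ(75/25) = 0 · 4 = 0
  d = 75: μ(75) · σ(75/75) = 0 · 1 = 0
Summing: (μ * σ)(75) = 124 + -31 + -24 + 6 + 0 + 0 = 75.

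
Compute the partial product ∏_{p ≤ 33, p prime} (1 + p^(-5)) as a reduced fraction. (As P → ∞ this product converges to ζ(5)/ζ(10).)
∏ = 63844361159480726970812326794206836752384/61631932954678205462623400894081119262815

The primes p ≤ 33 are [2, 3, 5, 7, 11, 13, 17, 19, 23, 29, 31]. For each, (1 + 1/p^5) = (p^5 + 1)/p^5. Multiplying these fractions over p ∈ [2, 3, 5, 7, 11, 13, 17, 19, 23, 29, 31] gives 63844361159480726970812326794206836752384/61631932954678205462623400894081119262815. (In the limit P → ∞ this tends to ζ(5)/ζ(10).)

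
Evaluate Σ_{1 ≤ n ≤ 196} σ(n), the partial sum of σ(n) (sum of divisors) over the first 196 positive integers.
Σ_{n ≤ 196} σ(n) = 31713

Compute σ(n) for each 1 ≤ n ≤ 196: σ(1) = 1, σ(2) = 3, σ(3) = 4, σ(4) = 7, σ(5) = 6, σ(6) = 12, σ(7) = 8, σ(8) = 15, σ(9) = 13, σ(10) = 18, σ(11) = 12, σ(12) = 28, σ(13) = 14, σ(14) = 24, σ(15) = 24, σ(16) = 31, σ(17) = 18, σ(18) = 39, σ(19) = 20, σ(20) = 42, σ(21) = 32, σ(22) = 36, σ(23) = 24, σ(24) = 60, σ(25) = 31, σ(26) = 42, σ(27) = 40, σ(28) = 56, σ(29) = 30, σ(30) = 72, σ(31) = 32, σ(32) = 63, σ(33) = 48, σ(34) = 54, σ(35) = 48, σ(36) = 91, σ(37) = 38, σ(38) = 60, σ(39) = 56, σ(40) = 90, σ(41) = 42, σ(42) = 96, σ(43) = 44, σ(44) = 84, σ(45) = 78, σ(46) = 72, σ(47) = 48, σ(48) = 124, σ(49) = 57, σ(50) = 93, σ(51) = 72, σ(52) = 98, σ(53) = 54, σ(54) = 120, σ(55) = 72, σ(56) = 120, σ(57) = 80, σ(58) = 90, σ(59) = 60, σ(60) = 168, σ(61) = 62, σ(62) = 96, σ(63) = 104, σ(64) = 127, σ(65) = 84, σ(66) = 144, σ(67) = 68, σ(68) = 126, σ(69) = 96, σ(70) = 144, σ(71) = 72, σ(72) = 195, σ(73) = 74, σ(74) = 114, σ(75) = 124, σ(76) = 140, σ(77) = 96, σ(78) = 168, σ(79) = 80, σ(80) = 186, σ(81) = 121, σ(82) = 126, σ(83) = 84, σ(84) = 224, σ(85) = 108, σ(86) = 132, σ(87) = 120, σ(88) = 180, σ(89) = 90, σ(90) = 234, σ(91) = 112, σ(92) = 168, σ(93) = 128, σ(94) = 144, σ(95) = 120, σ(96) = 252, σ(97) = 98, σ(98) = 171, σ(99) = 156, σ(100) = 217, σ(101) = 102, σ(102) = 216, σ(103) = 104, σ(104) = 210, σ(105) = 192, σ(106) = 162, σ(107) = 108, σ(108) = 280, σ(109) = 110, σ(110) = 216, σ(111) = 152, σ(112) = 248, σ(113) = 114, σ(114) = 240, σ(115) = 144, σ(116) = 210, σ(117) = 182, σ(118) = 180, σ(119) = 144, σ(120) = 360, σ(121) = 133, σ(122) = 186, σ(123) = 168, σ(124) = 224, σ(125) = 156, σ(126) = 312, σ(127) = 128, σ(128) = 255, σ(129) = 176, σ(130) = 252, σ(131) = 132, σ(132) = 336, σ(133) = 160, σ(134) = 204, σ(135) = 240, σ(136) = 270, σ(137) = 138, σ(138) = 288, σ(139) = 140, σ(140) = 336, σ(141) = 192, σ(142) = 216, σ(143) = 168, σ(144) = 403, σ(145) = 180, σ(146) = 222, σ(147) = 228, σ(148) = 266, σ(149) = 150, σ(150) = 372, σ(151) = 152, σ(152) = 300, σ(153) = 234, σ(154) = 288, σ(155) = 192, σ(156) = 392, σ(157) = 158, σ(158) = 240, σ(159) = 216, σ(160) = 378, σ(161) = 192, σ(162) = 363, σ(163) = 164, σ(164) = 294, σ(165) = 288, σ(166) = 252, σ(167) = 168, σ(168) = 480, σ(169) = 183, σ(170) = 324, σ(171) = 260, σ(172) = 308, σ(173) = 174, σ(174) = 360, σ(175) = 248, σ(176) = 372, σ(177) = 240, σ(178) = 270, σ(179) = 180, σ(180) = 546, σ(181) = 182, σ(182) = 336, σ(183) = 248, σ(184) = 360, σ(185) = 228, σ(186) = 384, σ(187) = 216, σ(188) = 336, σ(189) = 320, σ(190) = 360, σ(191) = 192, σ(192) = 508, σ(193) = 194, σ(194) = 294, σ(195) = 336, σ(196) = 399. Summing all 196 values: 31713. (Average order: Σ_{n ≤ x} σ(n) ~ (π²/12) x². For x = 196, (π²/12)·196² ≈ 31595.89.)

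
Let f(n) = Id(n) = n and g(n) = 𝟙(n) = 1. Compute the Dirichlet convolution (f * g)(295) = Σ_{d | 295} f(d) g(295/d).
(Id * 𝟙)(295) = 360

Divisors of 295: [1, 5, 59, 295]. For each d | 295:
  d = 1: Id(1) · 𝟙(295/1) = 1 · 1 = 1
  d = 5: Id(5) · 𝟙(295/5) = 5 · 1 = 5
  d = 59: Id(59) · 𝟙(295/59) = 59 · 1 = 59
  d = 295: Id(295) · 𝟙(295/295) = 295 · 1 = 295
Summing: (Id * 𝟙)(295) = 1 + 5 + 59 + 295 = 360.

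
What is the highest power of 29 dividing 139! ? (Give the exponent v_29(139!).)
v_29(139!) = 4

Legendre's formula: v_p(n!) = Σ_{k ≥ 1} ⌊n / p^k⌋. For p = 29, n = 139, the terms are:
  ⌊139/29^1⌋ = ⌊139/29⌋ = 4
(the next term ⌊139/29^2⌋ = 0, terminating the sum). Summing: v_29(139!) = 4 = 4.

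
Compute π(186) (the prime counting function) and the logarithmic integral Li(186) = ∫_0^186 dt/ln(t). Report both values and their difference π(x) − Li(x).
π(186) = 42;  Li(186) ≈ 47.53;  π(x) − Li(x) ≈ -5.53.

Direct count of primes ≤ 186 gives π(186) = 42. Numerical evaluation of the logarithmic integral gives Li(186) ≈ 47.53. The difference π(x) − Li(x) ≈ -5.53 is typically negative for small/moderate x (Li(x) overestimates), though Littlewood's theorem shows this sign changes infinitely often.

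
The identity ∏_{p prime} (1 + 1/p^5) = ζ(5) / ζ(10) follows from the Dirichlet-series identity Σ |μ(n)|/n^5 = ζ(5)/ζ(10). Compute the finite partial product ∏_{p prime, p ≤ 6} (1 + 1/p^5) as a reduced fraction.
∏ = 349591/337500

The primes p ≤ 6 are [2, 3, 5]. For each, (1 + 1/p^5) = (p^5 + 1)/p^5. Multiplying these fractions over p ∈ [2, 3, 5] gives 349591/337500. (In the limit P → ∞ this tends to ζ(5)/ζ(10).)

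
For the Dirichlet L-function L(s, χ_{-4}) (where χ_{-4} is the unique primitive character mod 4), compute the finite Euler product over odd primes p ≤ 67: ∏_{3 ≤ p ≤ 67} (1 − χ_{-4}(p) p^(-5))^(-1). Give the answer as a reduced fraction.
∏ = 37979204647637350516760877329690181347337250286656304892593349955377546774080367593893487696930042429/38125690090169221251718118687086971940856605396725095947148046662410194981822835725803035469807616000

The odd primes p ≤ 67 are [3, 5, 7, 11, 13, 17, 19, 23, 29, 31, 37, 41, 43, 47, 53, 59, 61, 67]. For each, χ(p) = 1 if p ≡ 1 mod 4, χ(p) = −1 if p ≡ 3 mod 4. Taking (1 − χ(p)/p^5)^(-1) = p^5/(p^5 − χ(p)): (1 − (-1)/3^5)^(-1) · (1 − (1)/5^5)^(-1) · (1 − (-1)/7^5)^(-1) · (1 − (-1)/11^5)^(-1) · (1 − (1)/13^5)^(-1) · (1 − (1)/17^5)^(-1) · (1 − (-1)/19^5)^(-1) · (1 − (-1)/23^5)^(-1) · (1 − (1)/29^5)^(-1) · (1 − (-1)/31^5)^(-1) · (1 − (1)/37^5)^(-1) · (1 − (1)/41^5)^(-1) · (1 − (-1)/43^5)^(-1) · (1 − (-1)/47^5)^(-1) · (1 − (1)/53^5)^(-1) · (1 − (-1)/59^5)^(-1) · (1 − (1)/61^5)^(-1) · (1 − (-1)/67^5)^(-1) = 37979204647637350516760877329690181347337250286656304892593349955377546774080367593893487696930042429/38125690090169221251718118687086971940856605396725095947148046662410194981822835725803035469807616000.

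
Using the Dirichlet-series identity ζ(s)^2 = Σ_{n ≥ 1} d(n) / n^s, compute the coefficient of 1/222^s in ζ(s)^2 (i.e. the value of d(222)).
d(222) = 8

ζ(s)^2 = (Σ 1/m^s)(Σ 1/k^s). The coefficient of 1/n^s in the product is the number of ordered pairs (m, k) with mk = n, which equals d(n). For n = 222, divisors are [1, 2, 3, 6, 37, 74, 111, 222], so d(222) = 8.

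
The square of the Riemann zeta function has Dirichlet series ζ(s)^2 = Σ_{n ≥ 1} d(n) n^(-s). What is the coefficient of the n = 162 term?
d(162) = 10

ζ(s)^2 = (Σ 1/m^s)(Σ 1/k^s). The coefficient of 1/n^s in the product is the number of ordered pairs (m, k) with mk = n, which equals d(n). For n = 162, divisors are [1, 2, 3, 6, 9, 18, 27, 54, 81, 162], so d(162) = 10.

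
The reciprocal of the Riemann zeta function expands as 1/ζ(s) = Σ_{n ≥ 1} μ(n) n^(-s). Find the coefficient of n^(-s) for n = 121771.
μ(121771) = 1

Factor n = 121771 = 13 · 17 · 19 · 29. μ(n) = 0 if any exponent ≥ 2 (not squarefree); otherwise μ(n) = (−1)^{ω(n)} where ω(n) is the number of distinct prime factors. Applying: μ(121771) = 1.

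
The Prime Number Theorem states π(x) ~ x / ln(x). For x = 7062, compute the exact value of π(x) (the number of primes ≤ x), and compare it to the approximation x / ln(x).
π(7062) = 907;  x/ln(x) ≈ 796.84;  relative error ≈ 12.15%.

Directly count primes up to 7062: π(7062) = 907. The PNT approximation gives 7062/ln(7062) ≈ 7062/8.86248 ≈ 796.84. Relative error (π(x) − x/ln(x)) / π(x) ≈ 12.15%; the approximation is known to undercount slightly (Li(x) is a better estimate).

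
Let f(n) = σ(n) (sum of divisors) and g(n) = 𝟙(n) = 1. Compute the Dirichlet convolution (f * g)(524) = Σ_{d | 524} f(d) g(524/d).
(σ * 𝟙)(524) = 1463

Divisors of 524: [1, 2, 4, 131, 262, 524]. For each d | 524:
  d = 1: σ(1) · 𝟙(524/1) = 1 · 1 = 1
  d = 2: σ(2) · 𝟙(524/2) = 3 · 1 = 3
  d = 4: σ(4) · 𝟙(524/4) = 7 · 1 = 7
  d = 131: σ(131) · 𝟙(524/131) = 132 · 1 = 132
  d = 262: σ(262) · 𝟙(524/262) = 396 · 1 = 396
  d = 524: σ(524) · 𝟙(524/524) = 924 · 1 = 924
Summing: (σ * 𝟙)(524) = 1 + 3 + 7 + 132 + 396 + 924 = 1463.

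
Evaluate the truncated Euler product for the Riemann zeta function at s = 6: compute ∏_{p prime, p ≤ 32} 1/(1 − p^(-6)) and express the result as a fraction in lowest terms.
∏ = 21845630847366461901783214359247811231609675/21473219492121468455585352466296495056879616

The primes p ≤ 32 are [2, 3, 5, 7, 11, 13, 17, 19, 23, 29, 31]. For each prime, (1 − 1/p^6)^(-1) = p^6 / (p^6 − 1). The product is (1 − 1/2^6)^(-1), (1 − 1/3^6)^(-1), (1 − 1/5^6)^(-1), (1 − 1/7^6)^(-1), (1 − 1/11^6)^(-1), (1 − 1/13^6)^(-1), (1 − 1/17^6)^(-1), (1 − 1/19^6)^(-1), (1 − 1/23^6)^(-1), (1 − 1/29^6)^(-1), (1 − 1/31^6)^(-1) = ∏ p^6 / (p^6 − 1) = 21845630847366461901783214359247811231609675/21473219492121468455585352466296495056879616.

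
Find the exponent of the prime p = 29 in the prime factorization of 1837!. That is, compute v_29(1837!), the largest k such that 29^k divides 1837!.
v_29(1837!) = 65

Legendre's formula: v_p(n!) = Σ_{k ≥ 1} ⌊n / p^k⌋. For p = 29, n = 1837, the terms are:
  ⌊1837/29^1⌋ = ⌊1837/29⌋ = 63
  ⌊1837/29^2⌋ = ⌊1837/841⌋ = 2
(the next term ⌊1837/29^3⌋ = 0, terminating the sum). Summing: v_29(1837!) = 63 + 2 = 65.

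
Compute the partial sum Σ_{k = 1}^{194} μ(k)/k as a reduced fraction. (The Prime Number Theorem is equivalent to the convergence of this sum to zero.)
Σ μ(k)/k = -162685145434507819720231919124130110542776026835685412824952315254342218891/10471704020615314823179750081330797558038652774832687274326525057653363714330

Values of μ(k) for 1 ≤ k ≤ 194: μ(1) = 1, μ(2) = -1, μ(3) = -1, μ(5) = -1, μ(6) = 1, μ(7) = -1, μ(10) = 1, μ(11) = -1, μ(13) = -1, μ(14) = 1, μ(15) = 1, μ(17) = -1, μ(19) = -1, μ(21) = 1, μ(22) = 1, μ(23) = -1, μ(26) = 1, μ(29) = -1, μ(30) = -1, μ(31) = -1, μ(33) = 1, μ(34) = 1, μ(35) = 1, μ(37) = -1, μ(38) = 1, μ(39) = 1, μ(41) = -1, μ(42) = -1, μ(43) = -1, μ(46) = 1, μ(47) = -1, μ(51) = 1, μ(53) = -1, μ(55) = 1, μ(57) = 1, μ(58) = 1, μ(59) = -1, μ(61) = -1, μ(62) = 1, μ(65) = 1, μ(66) = -1, μ(67) = -1, μ(69) = 1, μ(70) = -1, μ(71) = -1, μ(73) = -1, μ(74) = 1, μ(77) = 1, μ(78) = -1, μ(79) = -1, μ(82) = 1, μ(83) = -1, μ(85) = 1, μ(86) = 1, μ(87) = 1, μ(89) = -1, μ(91) = 1, μ(93) = 1, μ(94) = 1, μ(95) = 1, μ(97) = -1, μ(101) = -1, μ(102) = -1, μ(103) = -1, μ(105) = -1, μ(106) = 1, μ(107) = -1, μ(109) = -1, μ(110) = -1, μ(111) = 1, μ(113) = -1, μ(114) = -1, μ(115) = 1, μ(118) = 1, μ(119) = 1, μ(122) = 1, μ(123) = 1, μ(127) = -1, μ(129) = 1, μ(130) = -1, μ(131) = -1, μ(133) = 1, μ(134) = 1, μ(137) = -1, μ(138) = -1, μ(139) = -1, μ(141) = 1, μ(142) = 1, μ(143) = 1, μ(145) = 1, μ(146) = 1, μ(149) = -1, μ(151) = -1, μ(154) = -1, μ(155) = 1, μ(157) = -1, μ(158) = 1, μ(159) = 1, μ(161) = 1, μ(163) = -1, μ(165) = -1, μ(166) = 1, μ(167) = -1, μ(170) = -1, μ(173) = -1, μ(174) = -1, μ(177) = 1, μ(178) = 1, μ(179) = -1, μ(181) = -1, μ(182) = -1, μ(183) = 1, μ(185) = 1, μ(186) = -1, μ(187) = 1, μ(190) = -1, μ(191) = -1, μ(193) = -1, μ(194) = 1, with μ = 0 on non-squarefree integers. Summing μ(k)/k for k where μ(k) ≠ 0 gives -162685145434507819720231919124130110542776026835685412824952315254342218891/10471704020615314823179750081330797558038652774832687274326525057653363714330 ≈ -0.0155. (PNT ⟺ this sum → 0 as n → ∞.)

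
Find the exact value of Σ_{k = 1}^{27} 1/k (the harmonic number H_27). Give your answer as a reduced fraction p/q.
H_27 = 312536252003/80313433200

Direct summation: H_27 = 1 + 1/2 + ... + 1/27. The least common denominator is lcm(1, ..., 27) = 80313433200; over this denominator the numerator is 80313433200 + 40156716600 + 26771144400 + 20078358300 + 16062686640 + 13385572200 + 11473347600 + 10039179150 + 8923714800 + 8031343320 + 7301221200 + 6692786100 + 6177956400 + 5736673800 + 5354228880 + 5019589575 + 4724319600 + 4461857400 + 4227022800 + 4015671660 + 3824449200 + 3650610600 + 3491888400 + 3346393050 + 3212537328 + 3088978200 + 2974571600 = 312536252003, so H_27 = 312536252003/80313433200 (already in lowest terms) ≈ 3.89146. (The PNT-adjacent estimate ln(27) + γ ≈ 3.87305 matches within O(1/n).)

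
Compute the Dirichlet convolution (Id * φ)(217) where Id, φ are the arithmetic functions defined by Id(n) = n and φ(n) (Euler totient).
(Id * φ)(217) = 793

Divisors of 217: [1, 7, 31, 217]. For each d | 217:
  d = 1: Id(1) · φ(217/1) = 1 · 180 = 180
  d = 7: Id(7) · φ(217/7) = 7 · 30 = 210
  d = 31: Id(31) · φ(217/31) = 31 · 6 = 186
  d = 217: Id(217) · φ(217/217) = 217 · 1 = 217
Summing: (Id * φ)(217) = 180 + 210 + 186 + 217 = 793.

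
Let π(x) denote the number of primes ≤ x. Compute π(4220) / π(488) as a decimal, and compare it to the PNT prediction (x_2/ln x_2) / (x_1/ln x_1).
π(4220)/π(488) = 578/93 ≈ 6.2151;  PNT prediction ≈ 6.4127.

π(488) = 93 and π(4220) = 578, so π(4220)/π(488) ≈ 6.2151. The PNT-predicted ratio is (4220/ln(4220)) / (488/ln(488)) ≈ 6.4127. The two agree to within a few percent, as expected.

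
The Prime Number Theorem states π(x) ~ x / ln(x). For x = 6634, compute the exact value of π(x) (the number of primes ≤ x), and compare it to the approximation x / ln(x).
π(6634) = 855;  x/ln(x) ≈ 753.87;  relative error ≈ 11.83%.

Directly count primes up to 6634: π(6634) = 855. The PNT approximation gives 6634/ln(6634) ≈ 6634/8.79996 ≈ 753.87. Relative error (π(x) − x/ln(x)) / π(x) ≈ 11.83%; the approximation is known to undercount slightly (Li(x) is a better estimate).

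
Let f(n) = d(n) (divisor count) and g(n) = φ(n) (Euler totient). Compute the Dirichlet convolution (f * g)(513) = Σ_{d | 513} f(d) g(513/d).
(d * φ)(513) = 800

Divisors of 513: [1, 3, 9, 19, 27, 57, 171, 513]. For each d | 513:
  d = 1: d(1) · φ(513/1) = 1 · 324 = 324
  d = 3: d(3) · φ(513/3) = 2 · 108 = 216
  d = 9: d(9) · φ(513/9) = 3 · 36 = 108
  d = 19: d(19) · φ(513/19) = 2 · 18 = 36
  d = 27: d(27) · φ(513/27) = 4 · 18 = 72
  d = 57: d(57) · φ(513/57) = 4 · 6 = 24
  d = 171: d(171) · φ(513/171) = 6 · 2 = 12
  d = 513: d(513) · φ(513/513) = 8 · 1 = 8
Summing: (d * φ)(513) = 324 + 216 + 108 + 36 + 72 + 24 + 12 + 8 = 800.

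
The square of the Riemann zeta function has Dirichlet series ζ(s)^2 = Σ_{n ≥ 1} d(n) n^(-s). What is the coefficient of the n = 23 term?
d(23) = 2

ζ(s)^2 = (Σ 1/m^s)(Σ 1/k^s). The coefficient of 1/n^s in the product is the number of ordered pairs (m, k) with mk = n, which equals d(n). For n = 23, divisors are [1, 23], so d(23) = 2.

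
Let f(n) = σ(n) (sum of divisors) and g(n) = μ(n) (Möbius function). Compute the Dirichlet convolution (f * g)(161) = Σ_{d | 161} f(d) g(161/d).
(σ * μ)(161) = 161

Divisors of 161: [1, 7, 23, 161]. For each d | 161:
  d = 1: σ(1) · μ(161/1) = 1 · 1 = 1
  d = 7: σ(7) · μ(161/7) = 8 · -1 = -8
  d = 23: σ(23) · μ(161/23) = 24 · -1 = -24
  d = 161: σ(161) · μ(161/161) = 192 · 1 = 192
Summing: (σ * μ)(161) = 1 + -8 + -24 + 192 = 161.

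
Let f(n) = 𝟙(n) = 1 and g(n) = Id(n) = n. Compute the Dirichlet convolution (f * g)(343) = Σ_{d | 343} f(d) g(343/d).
(𝟙 * Id)(343) = 400

Divisors of 343: [1, 7, 49, 343]. For each d | 343:
  d = 1: 𝟙(1) · Id(343/1) = 1 · 343 = 343
  d = 7: 𝟙(7) · Id(343/7) = 1 · 49 = 49
  d = 49: 𝟙(49) · Id(343/49) = 1 · 7 = 7
  d = 343: 𝟙(343) · Id(343/343) = 1 · 1 = 1
Summing: (𝟙 * Id)(343) = 343 + 49 + 7 + 1 = 400.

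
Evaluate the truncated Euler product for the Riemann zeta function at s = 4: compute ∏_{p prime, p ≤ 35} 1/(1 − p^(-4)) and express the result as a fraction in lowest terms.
∏ = 44480956869217573792253389310087/41097743855049154662236160000000

The primes p ≤ 35 are [2, 3, 5, 7, 11, 13, 17, 19, 23, 29, 31]. For each prime, (1 − 1/p^4)^(-1) = p^4 / (p^4 − 1). The product is (1 − 1/2^4)^(-1), (1 − 1/3^4)^(-1), (1 − 1/5^4)^(-1), (1 − 1/7^4)^(-1), (1 − 1/11^4)^(-1), (1 − 1/13^4)^(-1), (1 − 1/17^4)^(-1), (1 − 1/19^4)^(-1), (1 − 1/23^4)^(-1), (1 − 1/29^4)^(-1), (1 − 1/31^4)^(-1) = ∏ p^4 / (p^4 − 1) = 44480956869217573792253389310087/41097743855049154662236160000000.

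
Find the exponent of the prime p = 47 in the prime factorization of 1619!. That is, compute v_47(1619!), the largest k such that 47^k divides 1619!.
v_47(1619!) = 34

Legendre's formula: v_p(n!) = Σ_{k ≥ 1} ⌊n / p^k⌋. For p = 47, n = 1619, the terms are:
  ⌊1619/47^1⌋ = ⌊1619/47⌋ = 34
(the next term ⌊1619/47^2⌋ = 0, terminating the sum). Summing: v_47(1619!) = 34 = 34.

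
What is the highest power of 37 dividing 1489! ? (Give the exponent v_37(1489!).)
v_37(1489!) = 41

Legendre's formula: v_p(n!) = Σ_{k ≥ 1} ⌊n / p^k⌋. For p = 37, n = 1489, the terms are:
  ⌊1489/37^1⌋ = ⌊1489/37⌋ = 40
  ⌊1489/37^2⌋ = ⌊1489/1369⌋ = 1
(the next term ⌊1489/37^3⌋ = 0, terminating the sum). Summing: v_37(1489!) = 40 + 1 = 41.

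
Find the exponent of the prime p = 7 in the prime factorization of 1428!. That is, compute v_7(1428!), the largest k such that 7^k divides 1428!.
v_7(1428!) = 237

Legendre's formula: v_p(n!) = Σ_{k ≥ 1} ⌊n / p^k⌋. For p = 7, n = 1428, the terms are:
  ⌊1428/7^1⌋ = ⌊1428/7⌋ = 204
  ⌊1428/7^2⌋ = ⌊1428/49⌋ = 29
  ⌊1428/7^3⌋ = ⌊1428/343⌋ = 4
(the next term ⌊1428/7^4⌋ = 0, terminating the sum). Summing: v_7(1428!) = 204 + 29 + 4 = 237.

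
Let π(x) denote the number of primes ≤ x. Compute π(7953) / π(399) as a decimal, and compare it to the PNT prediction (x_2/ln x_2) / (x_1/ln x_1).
π(7953)/π(399) = 1005/78 ≈ 12.8846;  PNT prediction ≈ 13.2914.

π(399) = 78 and π(7953) = 1005, so π(7953)/π(399) ≈ 12.8846. The PNT-predicted ratio is (7953/ln(7953)) / (399/ln(399)) ≈ 13.2914. The two agree to within a few percent, as expected.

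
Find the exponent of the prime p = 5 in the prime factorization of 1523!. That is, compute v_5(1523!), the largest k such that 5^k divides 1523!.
v_5(1523!) = 378

Legendre's formula: v_p(n!) = Σ_{k ≥ 1} ⌊n / p^k⌋. For p = 5, n = 1523, the terms are:
  ⌊1523/5^1⌋ = ⌊1523/5⌋ = 304
  ⌊1523/5^2⌋ = ⌊1523/25⌋ = 60
  ⌊1523/5^3⌋ = ⌊1523/125⌋ = 12
  ⌊1523/5^4⌋ = ⌊1523/625⌋ = 2
(the next term ⌊1523/5^5⌋ = 0, terminating the sum). Summing: v_5(1523!) = 304 + 60 + 12 + 2 = 378.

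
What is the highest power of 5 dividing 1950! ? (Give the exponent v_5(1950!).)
v_5(1950!) = 486

Legendre's formula: v_p(n!) = Σ_{k ≥ 1} ⌊n / p^k⌋. For p = 5, n = 1950, the terms are:
  ⌊1950/5^1⌋ = ⌊1950/5⌋ = 390
  ⌊1950/5^2⌋ = ⌊1950/25⌋ = 78
  ⌊1950/5^3⌋ = ⌊1950/125⌋ = 15
  ⌊1950/5^4⌋ = ⌊1950/625⌋ = 3
(the next term ⌊1950/5^5⌋ = 0, terminating the sum). Summing: v_5(1950!) = 390 + 78 + 15 + 3 = 486.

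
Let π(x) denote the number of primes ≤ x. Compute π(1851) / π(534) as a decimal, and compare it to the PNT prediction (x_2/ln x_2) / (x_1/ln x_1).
π(1851)/π(534) = 283/99 ≈ 2.8586;  PNT prediction ≈ 2.8936.

π(534) = 99 and π(1851) = 283, so π(1851)/π(534) ≈ 2.8586. The PNT-predicted ratio is (1851/ln(1851)) / (534/ln(534)) ≈ 2.8936. The two agree to within a few percent, as expected.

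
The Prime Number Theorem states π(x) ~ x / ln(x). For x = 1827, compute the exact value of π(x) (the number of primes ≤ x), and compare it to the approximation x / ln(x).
π(1827) = 281;  x/ln(x) ≈ 243.26;  relative error ≈ 13.43%.

Directly count primes up to 1827: π(1827) = 281. The PNT approximation gives 1827/ln(1827) ≈ 1827/7.51043 ≈ 243.26. Relative error (π(x) − x/ln(x)) / π(x) ≈ 13.43%; the approximation is known to undercount slightly (Li(x) is a better estimate).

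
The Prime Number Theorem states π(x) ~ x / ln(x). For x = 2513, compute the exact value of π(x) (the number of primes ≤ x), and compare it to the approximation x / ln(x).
π(2513) = 368;  x/ln(x) ≈ 320.98;  relative error ≈ 12.78%.

Directly count primes up to 2513: π(2513) = 368. The PNT approximation gives 2513/ln(2513) ≈ 2513/7.82923 ≈ 320.98. Relative error (π(x) − x/ln(x)) / π(x) ≈ 12.78%; the approximation is known to undercount slightly (Li(x) is a better estimate).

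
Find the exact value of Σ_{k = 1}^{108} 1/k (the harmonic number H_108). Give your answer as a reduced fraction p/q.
H_108 = 81704399374878842092679986459517574603754626787/15521442759214556458772607587176753329489754560

Direct summation: H_108 = 1 + 1/2 + ... + 1/108. The least common denominator is lcm(1, ..., 108) = 77607213796072782293863037935883766647448772800; over this denominator the numerator is 77607213796072782293863037935883766647448772800 + 38803606898036391146931518967941883323724386400 + 25869071265357594097954345978627922215816257600 + 19401803449018195573465759483970941661862193200 + 15521442759214556458772607587176753329489754560 + 12934535632678797048977172989313961107908128800 + 11086744828010397470551862562269109521064110400 + 9700901724509097786732879741985470830931096600 + 8623023755119198032651448659542640738605419200 + 7760721379607278229386303793588376664744877280 + 7055201254188434753987548903262160604313524800 + 6467267816339398524488586494656980553954064400 + 5969785676620983253374079841221828203649905600 + 5543372414005198735275931281134554760532055200 + 5173814253071518819590869195725584443163251520 + 4850450862254548893366439870992735415465548300 + 4565130223298398958462531643287280391026398400 + 4311511877559599016325724329771320369302709600 + 4084590199793304331255949365046514034076251200 + 3880360689803639114693151896794188332372438640 + 3695581609336799156850620854089703173688036800 + 3527600627094217376993774451631080302156762400 + 3374226686785773143211436431994946375976033600 + 3233633908169699262244293247328490276977032200 + 3104288551842911291754521517435350665897950912 + 2984892838310491626687039920610914101824952800 + 2874341251706399344217149553180880246201806400 + 2771686207002599367637965640567277380266027600 + 2676110820554233872202173721927026436118923200 + 2586907126535759409795434597862792221581625760 + 2503458509550734912705259288254315053143508800 + 2425225431127274446683219935496367707732774150 + 2351733751396144917995849634420720201437841600 + 2282565111649199479231265821643640195513199200 + 2217348965602079494110372512453821904212822080 + 2155755938779799508162862164885660184651354800 + 2097492264758723845780082106375236936417534400 + 2042295099896652165627974682523257017038125600 + 1989928558873661084458026613740609401216635200 + 1940180344901819557346575948397094166186219320 + 1892858873074945909606415559411799186523140800 + 1847790804668399578425310427044851586844018400 + 1804818925490064704508442742694971317382529600 + 1763800313547108688496887225815540151078381200 + 1724604751023839606530289731908528147721083840 + 1687113343392886571605718215997473187988016800 + 1651217314810059197741766764593271630796782400 + 1616816954084849631122146623664245138488516100 + 1583820689715771067221694651752729931580587200 + 1552144275921455645877260758717675332948975456 + 1521710074432799652820843881095760130342132800 + 1492446419155245813343519960305457050912476400 + 1464287052756090231959679961054410691461297600 + 1437170625853199672108574776590440123100903200 + 1411040250837686950797509780652432120862704960 + 1385843103501299683818982820283638690133013800 + 1361530066597768110418649788348838011358750400 + 1338055410277116936101086860963513218059461600 + 1315376505018182750743441320947182485549979200 + 1293453563267879704897717298931396110790812880 + 1272249406492996431046935048129242076187684800 + 1251729254775367456352629644127157526571754400 + 1231860536445599718950206951363234391229345600 + 1212612715563637223341609967748183853866387075 + 1193957135324196650674815968244365640729981120 + 1175866875698072458997924817210360100718920800 + 1158316623821981825281537879640056218618638400 + 1141282555824599739615632910821820097756599600 + 1124742228928591047737145477331648791992011200 + 1108674482801039747055186256226910952106411040 + 1093059349240461722448775182195546009118996800 + 1077877969389899754081431082442830092325677400 + 1063112517754421675258397779943613241745873600 + 1048746132379361922890041053187618468208767200 + 1034762850614303763918173839145116888632650304 + 1021147549948326082813987341261628508519062800 + 1007885893455490679141078414751737229187646400 + 994964279436830542229013306870304700608317600 + 982369794886997244226114404251693248701883200 + 970090172450909778673287974198547083093109660 + 958113750568799781405716517726960082067268800 + 946429436537472954803207779705899593261570400 + 935026672241840750528470336576912851174081600 + 923895402334199789212655213522425793422009200 + 913026044659679791692506328657456078205279680 + 902409462745032352254221371347485658691264800 + 892036940184744624067391240642342145372974400 + 881900156773554344248443612907770075539190600 + 871991166248008789818685819504311984802795200 + 862302375511919803265144865954264073860541920 + 852826525231569036196297120174546886235700800 + 843556671696443285802859107998736593994008400 + 834486169850244970901753096084771684381169600 + 825608657405029598870883382296635815398391200 + 816918039958660866251189873009302806815250240 + 808408477042424815561073311832122569244258050 + 800074369031678167977969463256533676777822400 + 791910344857885533610847325876364965790293600 + 783911250465381639331949878140240067145947200 + 776072137960727822938630379358837666474487728 + 768388255406661210830327108276076897499492800 + 760855037216399826410421940547880065171066400 + 753468095107502740717116873163920064538337600 + 746223209577622906671759980152728525456238200 + 739116321867359831370124170817940634737607360 + 732143526378045115979839980527205345730648800 + 725301063514698899942645214354053893901390400 + 718585312926599836054287388295220061550451600 = 408521996874394210463399932297587873018773133935, so H_108 = 408521996874394210463399932297587873018773133935/77607213796072782293863037935883766647448772800; reducing by gcd(408521996874394210463399932297587873018773133935, 77607213796072782293863037935883766647448772800) = 5 gives 81704399374878842092679986459517574603754626787/15521442759214556458772607587176753329489754560 ≈ 5.26397. (The PNT-adjacent estimate ln(108) + γ ≈ 5.25935 matches within O(1/n).)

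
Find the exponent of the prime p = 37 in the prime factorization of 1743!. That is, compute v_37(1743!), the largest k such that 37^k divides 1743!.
v_37(1743!) = 48

Legendre's formula: v_p(n!) = Σ_{k ≥ 1} ⌊n / p^k⌋. For p = 37, n = 1743, the terms are:
  ⌊1743/37^1⌋ = ⌊1743/37⌋ = 47
  ⌊1743/37^2⌋ = ⌊1743/1369⌋ = 1
(the next term ⌊1743/37^3⌋ = 0, terminating the sum). Summing: v_37(1743!) = 47 + 1 = 48.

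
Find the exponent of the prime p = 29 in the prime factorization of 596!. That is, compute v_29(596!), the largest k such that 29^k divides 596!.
v_29(596!) = 20

Legendre's formula: v_p(n!) = Σ_{k ≥ 1} ⌊n / p^k⌋. For p = 29, n = 596, the terms are:
  ⌊596/29^1⌋ = ⌊596/29⌋ = 20
(the next term ⌊596/29^2⌋ = 0, terminating the sum). Summing: v_29(596!) = 20 = 20.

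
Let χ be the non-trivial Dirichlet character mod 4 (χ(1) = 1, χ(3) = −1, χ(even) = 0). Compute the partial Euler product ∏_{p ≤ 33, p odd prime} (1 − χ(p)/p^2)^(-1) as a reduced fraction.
∏ = 70163108671177093/76623095660544000

The odd primes p ≤ 33 are [3, 5, 7, 11, 13, 17, 19, 23, 29, 31]. For each, χ(p) = 1 if p ≡ 1 mod 4, χ(p) = −1 if p ≡ 3 mod 4. Taking (1 − χ(p)/p^2)^(-1) = p^2/(p^2 − χ(p)): (1 − (-1)/3^2)^(-1) · (1 − (1)/5^2)^(-1) · (1 − (-1)/7^2)^(-1) · (1 − (-1)/11^2)^(-1) · (1 − (1)/13^2)^(-1) · (1 − (1)/17^2)^(-1) · (1 − (-1)/19^2)^(-1) · (1 − (-1)/23^2)^(-1) · (1 − (1)/29^2)^(-1) · (1 − (-1)/31^2)^(-1) = 70163108671177093/76623095660544000.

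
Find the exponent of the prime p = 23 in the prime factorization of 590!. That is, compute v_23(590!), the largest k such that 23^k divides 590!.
v_23(590!) = 26

Legendre's formula: v_p(n!) = Σ_{k ≥ 1} ⌊n / p^k⌋. For p = 23, n = 590, the terms are:
  ⌊590/23^1⌋ = ⌊590/23⌋ = 25
  ⌊590/23^2⌋ = ⌊590/529⌋ = 1
(the next term ⌊590/23^3⌋ = 0, terminating the sum). Summing: v_23(590!) = 25 + 1 = 26.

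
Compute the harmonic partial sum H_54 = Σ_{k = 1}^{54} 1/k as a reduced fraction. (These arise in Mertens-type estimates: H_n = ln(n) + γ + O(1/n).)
H_54 = 250503836021181200128409/54749786241679275146400

Direct summation: H_54 = 1 + 1/2 + ... + 1/54. The least common denominator is lcm(1, ..., 54) = 164249358725037825439200; over this denominator the numerator is 164249358725037825439200 + 82124679362518912719600 + 54749786241679275146400 + 41062339681259456359800 + 32849871745007565087840 + 27374893120839637573200 + 23464194103576832205600 + 20531169840629728179900 + 18249928747226425048800 + 16424935872503782543920 + 14931759884094347767200 + 13687446560419818786600 + 12634566055772140418400 + 11732097051788416102800 + 10949957248335855029280 + 10265584920314864089950 + 9661726983825754437600 + 9124964373613212524400 + 8644703090791464496800 + 8212467936251891271960 + 7821398034525610735200 + 7465879942047173883600 + 7141276466305992410400 + 6843723280209909393300 + 6569974349001513017568 + 6317283027886070209200 + 6083309582408808349600 + 5866048525894208051400 + 5663770990518545704800 + 5474978624167927514640 + 5298366410485091143200 + 5132792460157432044975 + 4977253294698115922400 + 4830863491912877218800 + 4692838820715366441120 + 4562482186806606262200 + 4439171857433454741600 + 4322351545395732248400 + 4211522018590713472800 + 4106233968125945635980 + 4006081920122873791200 + 3910699017262805367600 + 3819752528489251754400 + 3732939971023586941800 + 3649985749445285009760 + 3570638233152996205200 + 3494667206915698413600 + 3421861640104954696650 + 3352027729082404600800 + 3284987174500756508784 + 3220575661275251479200 + 3158641513943035104600 + 3099044504245996706400 + 3041654791204404174800 = 751511508063543600385227, so H_54 = 751511508063543600385227/164249358725037825439200; reducing by gcd(751511508063543600385227, 164249358725037825439200) = 3 gives 250503836021181200128409/54749786241679275146400 ≈ 4.57543. (The PNT-adjacent estimate ln(54) + γ ≈ 4.56620 matches within O(1/n).)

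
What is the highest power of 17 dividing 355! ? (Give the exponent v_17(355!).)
v_17(355!) = 21

Legendre's formula: v_p(n!) = Σ_{k ≥ 1} ⌊n / p^k⌋. For p = 17, n = 355, the terms are:
  ⌊355/17^1⌋ = ⌊355/17⌋ = 20
  ⌊355/17^2⌋ = ⌊355/289⌋ = 1
(the next term ⌊355/17^3⌋ = 0, terminating the sum). Summing: v_17(355!) = 20 + 1 = 21.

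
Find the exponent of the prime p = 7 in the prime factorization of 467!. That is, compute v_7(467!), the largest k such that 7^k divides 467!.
v_7(467!) = 76

Legendre's formula: v_p(n!) = Σ_{k ≥ 1} ⌊n / p^k⌋. For p = 7, n = 467, the terms are:
  ⌊467/7^1⌋ = ⌊467/7⌋ = 66
  ⌊467/7^2⌋ = ⌊467/49⌋ = 9
  ⌊467/7^3⌋ = ⌊467/343⌋ = 1
(the next term ⌊467/7^4⌋ = 0, terminating the sum). Summing: v_7(467!) = 66 + 9 + 1 = 76.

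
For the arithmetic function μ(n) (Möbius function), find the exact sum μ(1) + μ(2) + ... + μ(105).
Σ_{n ≤ 105} μ(n) = -3

Compute μ(n) for each 1 ≤ n ≤ 105: μ(1) = 1, μ(2) = -1, μ(3) = -1, μ(4) = 0, μ(5) = -1, μ(6) = 1, μ(7) = -1, μ(8) = 0, μ(9) = 0, μ(10) = 1, μ(11) = -1, μ(12) = 0, μ(13) = -1, μ(14) = 1, μ(15) = 1, μ(16) = 0, μ(17) = -1, μ(18) = 0, μ(19) = -1, μ(20) = 0, μ(21) = 1, μ(22) = 1, μ(23) = -1, μ(24) = 0, μ(25) = 0, μ(26) = 1, μ(27) = 0, μ(28) = 0, μ(29) = -1, μ(30) = -1, μ(31) = -1, μ(32) = 0, μ(33) = 1, μ(34) = 1, μ(35) = 1, μ(36) = 0, μ(37) = -1, μ(38) = 1, μ(39) = 1, μ(40) = 0, μ(41) = -1, μ(42) = -1, μ(43) = -1, μ(44) = 0, μ(45) = 0, μ(46) = 1, μ(47) = -1, μ(48) = 0, μ(49) = 0, μ(50) = 0, μ(51) = 1, μ(52) = 0, μ(53) = -1, μ(54) = 0, μ(55) = 1, μ(56) = 0, μ(57) = 1, μ(58) = 1, μ(59) = -1, μ(60) = 0, μ(61) = -1, μ(62) = 1, μ(63) = 0, μ(64) = 0, μ(65) = 1, μ(66) = -1, μ(67) = -1, μ(68) = 0, μ(69) = 1, μ(70) = -1, μ(71) = -1, μ(72) = 0, μ(73) = -1, μ(74) = 1, μ(75) = 0, μ(76) = 0, μ(77) = 1, μ(78) = -1, μ(79) = -1, μ(80) = 0, μ(81) = 0, μ(82) = 1, μ(83) = -1, μ(84) = 0, μ(85) = 1, μ(86) = 1, μ(87) = 1, μ(88) = 0, μ(89) = -1, μ(90) = 0, μ(91) = 1, μ(92) = 0, μ(93) = 1, μ(94) = 1, μ(95) = 1, μ(96) = 0, μ(97) = -1, μ(98) = 0, μ(99) = 0, μ(100) = 0, μ(101) = -1, μ(102) = -1, μ(103) = -1, μ(104) = 0, μ(105) = -1. Summing all 105 values: -3. (Mertens function M(x) = Σ_{n ≤ x} μ(n); on average M(x) should be small (PNT ⟺ M(x) = o(x)).)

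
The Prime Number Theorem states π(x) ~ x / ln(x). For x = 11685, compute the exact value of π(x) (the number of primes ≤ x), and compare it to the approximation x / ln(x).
π(11685) = 1402;  x/ln(x) ≈ 1247.59;  relative error ≈ 11.01%.

Directly count primes up to 11685: π(11685) = 1402. The PNT approximation gives 11685/ln(11685) ≈ 11685/9.36606 ≈ 1247.59. Relative error (π(x) − x/ln(x)) / π(x) ≈ 11.01%; the approximation is known to undercount slightly (Li(x) is a better estimate).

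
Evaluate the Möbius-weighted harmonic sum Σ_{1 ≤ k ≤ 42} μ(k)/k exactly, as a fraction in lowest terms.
Σ μ(k)/k = 347318490451/152125131763605

Values of μ(k) for 1 ≤ k ≤ 42: μ(1) = 1, μ(2) = -1, μ(3) = -1, μ(5) = -1, μ(6) = 1, μ(7) = -1, μ(10) = 1, μ(11) = -1, μ(13) = -1, μ(14) = 1, μ(15) = 1, μ(17) = -1, μ(19) = -1, μ(21) = 1, μ(22) = 1, μ(23) = -1, μ(26) = 1, μ(29) = -1, μ(30) = -1, μ(31) = -1, μ(33) = 1, μ(34) = 1, μ(35) = 1, μ(37) = -1, μ(38) = 1, μ(39) = 1, μ(41) = -1, μ(42) = -1, with μ = 0 on non-squarefree integers. Summing μ(k)/k for k where μ(k) ≠ 0 gives 347318490451/152125131763605 ≈ 0.0023. (PNT ⟺ this sum → 0 as n → ∞.)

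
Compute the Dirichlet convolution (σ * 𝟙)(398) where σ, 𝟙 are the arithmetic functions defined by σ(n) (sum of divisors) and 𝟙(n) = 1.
(σ * 𝟙)(398) = 804

Divisors of 398: [1, 2, 199, 398]. For each d | 398:
  d = 1: σ(1) · 𝟙(398/1) = 1 · 1 = 1
  d = 2: σ(2) · 𝟙(398/2) = 3 · 1 = 3
  d = 199: σ(199) · 𝟙(398/199) = 200 · 1 = 200
  d = 398: σ(398) · 𝟙(398/398) = 600 · 1 = 600
Summing: (σ * 𝟙)(398) = 1 + 3 + 200 + 600 = 804.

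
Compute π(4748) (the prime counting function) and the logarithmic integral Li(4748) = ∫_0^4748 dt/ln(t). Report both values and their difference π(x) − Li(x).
π(4748) = 639;  Li(4748) ≈ 654.60;  π(x) − Li(x) ≈ -15.60.

Direct count of primes ≤ 4748 gives π(4748) = 639. Numerical evaluation of the logarithmic integral gives Li(4748) ≈ 654.60. The difference π(x) − Li(x) ≈ -15.60 is typically negative for small/moderate x (Li(x) overestimates), though Littlewood's theorem shows this sign changes infinitely often.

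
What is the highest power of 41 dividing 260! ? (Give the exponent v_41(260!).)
v_41(260!) = 6

Legendre's formula: v_p(n!) = Σ_{k ≥ 1} ⌊n / p^k⌋. For p = 41, n = 260, the terms are:
  ⌊260/41^1⌋ = ⌊260/41⌋ = 6
(the next term ⌊260/41^2⌋ = 0, terminating the sum). Summing: v_41(260!) = 6 = 6.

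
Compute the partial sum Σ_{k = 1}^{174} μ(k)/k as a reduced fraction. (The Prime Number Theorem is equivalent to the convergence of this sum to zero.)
Σ μ(k)/k = -291895861671370214401988773976597804369856804354890517841750669749/27764983964554203230141949225149376041830084932479143674493613998285

Values of μ(k) for 1 ≤ k ≤ 174: μ(1) = 1, μ(2) = -1, μ(3) = -1, μ(5) = -1, μ(6) = 1, μ(7) = -1, μ(10) = 1, μ(11) = -1, μ(13) = -1, μ(14) = 1, μ(15) = 1, μ(17) = -1, μ(19) = -1, μ(21) = 1, μ(22) = 1, μ(23) = -1, μ(26) = 1, μ(29) = -1, μ(30) = -1, μ(31) = -1, μ(33) = 1, μ(34) = 1, μ(35) = 1, μ(37) = -1, μ(38) = 1, μ(39) = 1, μ(41) = -1, μ(42) = -1, μ(43) = -1, μ(46) = 1, μ(47) = -1, μ(51) = 1, μ(53) = -1, μ(55) = 1, μ(57) = 1, μ(58) = 1, μ(59) = -1, μ(61) = -1, μ(62) = 1, μ(65) = 1, μ(66) = -1, μ(67) = -1, μ(69) = 1, μ(70) = -1, μ(71) = -1, μ(73) = -1, μ(74) = 1, μ(77) = 1, μ(78) = -1, μ(79) = -1, μ(82) = 1, μ(83) = -1, μ(85) = 1, μ(86) = 1, μ(87) = 1, μ(89) = -1, μ(91) = 1, μ(93) = 1, μ(94) = 1, μ(95) = 1, μ(97) = -1, μ(101) = -1, μ(102) = -1, μ(103) = -1, μ(105) = -1, μ(106) = 1, μ(107) = -1, μ(109) = -1, μ(110) = -1, μ(111) = 1, μ(113) = -1, μ(114) = -1, μ(115) = 1, μ(118) = 1, μ(119) = 1, μ(122) = 1, μ(123) = 1, μ(127) = -1, μ(129) = 1, μ(130) = -1, μ(131) = -1, μ(133) = 1, μ(134) = 1, μ(137) = -1, μ(138) = -1, μ(139) = -1, μ(141) = 1, μ(142) = 1, μ(143) = 1, μ(145) = 1, μ(146) = 1, μ(149) = -1, μ(151) = -1, μ(154) = -1, μ(155) = 1, μ(157) = -1, μ(158) = 1, μ(159) = 1, μ(161) = 1, μ(163) = -1, μ(165) = -1, μ(166) = 1, μ(167) = -1, μ(170) = -1, μ(173) = -1, μ(174) = -1, with μ = 0 on non-squarefree integers. Summing μ(k)/k for k where μ(k) ≠ 0 gives -291895861671370214401988773976597804369856804354890517841750669749/27764983964554203230141949225149376041830084932479143674493613998285 ≈ -0.0105. (PNT ⟺ this sum → 0 as n → ∞.)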